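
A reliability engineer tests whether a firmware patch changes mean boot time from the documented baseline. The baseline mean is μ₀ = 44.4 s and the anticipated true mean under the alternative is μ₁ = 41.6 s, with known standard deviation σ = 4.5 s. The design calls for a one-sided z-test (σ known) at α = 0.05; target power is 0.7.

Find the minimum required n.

Standardized effect: d = |μ₁ − μ₀| / σ = |41.6 − 44.4| / 4.5 = 0.6222
Set Φ(δ − 1.645) = 0.7; then δ − 1.645 = Φ⁻¹(0.7) = 0.524, giving δ = 2.169.
δ = d·√n ⇒ n = (δ/d)² = (2.169 / 0.6222)² = 12.15.
Rounding up, n = 13.

n = 13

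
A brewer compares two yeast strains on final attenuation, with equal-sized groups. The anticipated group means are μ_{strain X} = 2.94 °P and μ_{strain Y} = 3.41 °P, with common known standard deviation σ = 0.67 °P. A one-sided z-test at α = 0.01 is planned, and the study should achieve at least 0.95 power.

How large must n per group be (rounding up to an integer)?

n = 65 per group

Standardized effect: d = |μ_{strain X} − μ_{strain Y}| / σ = |2.94 − 3.41| / 0.67 = 0.7015
For power 0.95 need Φ(δ − z_{0.01}) = 0.95, so δ = z_{0.01} + z_{0.05} = 2.326 + 1.645 = 3.971.
δ = d·√(n/2) ⇒ n = 2(δ/d)² = 2 × (3.971 / 0.7015)² = 64.10.
Rounding up, n = 65 per group.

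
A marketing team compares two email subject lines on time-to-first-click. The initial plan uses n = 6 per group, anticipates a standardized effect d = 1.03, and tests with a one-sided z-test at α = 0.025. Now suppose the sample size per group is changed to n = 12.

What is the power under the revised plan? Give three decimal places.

With n = 12 per group: δ = d·√(n/2) = 1.03 × √(12/2) = 2.5230. Critical value z_{0.025} = 1.960.
Revised power = P(Z > 1.960 − δ) = Φ(0.563) = 0.7133.

Power ≈ 0.713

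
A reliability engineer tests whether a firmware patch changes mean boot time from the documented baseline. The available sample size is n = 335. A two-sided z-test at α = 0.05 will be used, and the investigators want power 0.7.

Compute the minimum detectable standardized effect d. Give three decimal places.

Required noncentrality: δ = z_{0.025} + z_{0.30} = 1.960 + 0.524 = 2.484.
(Lower-tail contribution to power is negligible for δ > 0.)
δ = d·√n ⇒ d = δ/√n = 2.484/√335 = 0.1357.

d ≈ 0.136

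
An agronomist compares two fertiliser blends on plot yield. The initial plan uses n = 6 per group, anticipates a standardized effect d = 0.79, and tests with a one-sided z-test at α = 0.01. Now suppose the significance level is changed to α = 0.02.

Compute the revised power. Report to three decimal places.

δ = d·√(n/2) = 0.79 × √(6/2) = 1.3683 (unchanged). New critical value: z_{0.02} = 2.054.
Revised power = P(Z > 2.054 − δ) = Φ(-0.685) = 0.2465.

Power ≈ 0.247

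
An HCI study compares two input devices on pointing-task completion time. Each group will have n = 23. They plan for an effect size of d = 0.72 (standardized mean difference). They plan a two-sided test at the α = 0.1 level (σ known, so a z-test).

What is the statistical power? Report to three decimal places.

Noncentrality parameter: δ = d·√(n/2) = 0.72 × √(23/2) = 2.4416
Two-sided α = 0.1 → critical value z_{0.05} = 1.645.
Power = Φ(δ − 1.645) + Φ(−δ − 1.645) = Φ(0.797) + Φ(-4.086) = 0.7872 + 0.0000 = 0.7872.

Power ≈ 0.787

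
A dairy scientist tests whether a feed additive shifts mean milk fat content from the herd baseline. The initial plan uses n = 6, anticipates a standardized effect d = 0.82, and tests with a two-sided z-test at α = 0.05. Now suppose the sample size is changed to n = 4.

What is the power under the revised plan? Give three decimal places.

With n = 4: δ = d·√n = 0.82 × √4 = 1.6400. Critical value z_{0.025} = 1.960.
Revised power = Φ(δ − 1.960) + Φ(−δ − 1.960) = Φ(-0.320) + Φ(-3.600) = 0.3745 + 0.0002 = 0.3747.

Power ≈ 0.375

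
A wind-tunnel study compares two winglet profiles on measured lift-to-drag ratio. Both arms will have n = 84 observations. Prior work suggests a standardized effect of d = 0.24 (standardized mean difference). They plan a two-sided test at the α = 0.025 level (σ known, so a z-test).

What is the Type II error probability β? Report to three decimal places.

β ≈ 0.754

Noncentrality parameter: δ = d·√(n/2) = 0.24 × √(84/2) = 1.5554
Critical value for a two-sided test at α = 0.025: z_{α/2} = 2.241.
Power = Φ(δ − 2.241) + Φ(−δ − 2.241) = Φ(-0.686) + Φ(-3.797) = 0.2463 + 0.0001 = 0.2464.
Type II error: β = 1 − power = 1 − 0.2464 = 0.7536.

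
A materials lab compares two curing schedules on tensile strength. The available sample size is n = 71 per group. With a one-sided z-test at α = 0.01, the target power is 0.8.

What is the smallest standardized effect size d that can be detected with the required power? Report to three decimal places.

d ≈ 0.532

Required noncentrality: δ = z_{0.01} + z_{0.20} = 2.326 + 0.842 = 3.168.
δ = d·√(n/2) ⇒ d = δ/√(n/2) = 3.168/√(71/2) = 0.5317.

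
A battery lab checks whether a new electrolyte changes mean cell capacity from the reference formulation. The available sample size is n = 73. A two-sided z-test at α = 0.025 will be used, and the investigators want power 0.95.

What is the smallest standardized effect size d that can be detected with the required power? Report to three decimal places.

Required noncentrality: δ = z_{0.0125} + z_{0.05} = 2.241 + 1.645 = 3.886.
(The second rejection-region term Φ(−δ − z_{α/2}) is negligible and dropped.)
δ = d·√n ⇒ d = δ/√n = 3.886/√73 = 0.4549.

d ≈ 0.455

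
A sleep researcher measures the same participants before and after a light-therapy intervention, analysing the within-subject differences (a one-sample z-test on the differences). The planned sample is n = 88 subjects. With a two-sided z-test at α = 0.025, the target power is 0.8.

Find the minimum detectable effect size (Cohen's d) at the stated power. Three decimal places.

d ≈ 0.329

Required noncentrality: δ = z_{0.0125} + z_{0.20} = 2.241 + 0.842 = 3.083.
(The second rejection-region term Φ(−δ − z_{α/2}) is negligible and dropped.)
δ = d·√n ⇒ d = δ/√n = 3.083/√88 = 0.3287.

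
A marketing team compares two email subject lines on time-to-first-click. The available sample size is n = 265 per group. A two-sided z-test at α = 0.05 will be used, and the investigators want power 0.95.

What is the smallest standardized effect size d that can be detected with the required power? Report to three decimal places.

Need Φ(δ − 1.960) = 0.95, so δ = 1.960 + 1.645 = 3.605.
(Lower-tail contribution to power is negligible for δ > 0.)
δ = d·√(n/2) ⇒ d = δ/√(n/2) = 3.605/√(265/2) = 0.3132.

d ≈ 0.313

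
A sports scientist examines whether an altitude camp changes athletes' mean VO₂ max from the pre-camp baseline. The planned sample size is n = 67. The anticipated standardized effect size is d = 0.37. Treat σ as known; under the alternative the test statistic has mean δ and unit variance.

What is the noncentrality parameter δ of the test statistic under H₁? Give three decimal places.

δ ≈ 3.029

The noncentrality parameter scales effect size by the design's sample-size factor: δ = d·√n = 0.37 × √67 = 3.0286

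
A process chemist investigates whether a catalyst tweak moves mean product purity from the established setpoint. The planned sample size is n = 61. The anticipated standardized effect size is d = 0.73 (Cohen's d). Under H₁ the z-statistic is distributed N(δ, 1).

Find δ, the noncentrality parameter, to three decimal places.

δ ≈ 5.701

The noncentrality parameter scales effect size by the design's sample-size factor: δ = d·√n = 0.73 × √61 = 5.7015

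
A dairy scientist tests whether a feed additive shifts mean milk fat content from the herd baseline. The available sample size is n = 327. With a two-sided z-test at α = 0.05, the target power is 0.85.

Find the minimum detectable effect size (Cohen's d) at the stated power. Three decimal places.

d ≈ 0.166

Required noncentrality: δ = z_{0.025} + z_{0.15} = 1.960 + 1.036 = 2.996.
(Lower-tail contribution to power is negligible for δ > 0.)
δ = d·√n ⇒ d = δ/√n = 2.996/√327 = 0.1657.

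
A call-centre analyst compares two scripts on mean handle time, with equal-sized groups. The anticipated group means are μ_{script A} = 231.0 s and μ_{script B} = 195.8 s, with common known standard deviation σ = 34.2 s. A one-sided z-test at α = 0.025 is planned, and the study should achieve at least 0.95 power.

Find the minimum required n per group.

n = 25 per group

Standardized effect: d = |μ_{script A} − μ_{script B}| / σ = |231.0 − 195.8| / 34.2 = 1.0292
Set Φ(δ − 1.960) = 0.95; then δ − 1.960 = Φ⁻¹(0.95) = 1.645, giving δ = 3.605.
δ = d·√(n/2) ⇒ n = 2(δ/d)² = 2 × (3.605 / 1.0292)² = 24.53.
Round up to the next whole unit.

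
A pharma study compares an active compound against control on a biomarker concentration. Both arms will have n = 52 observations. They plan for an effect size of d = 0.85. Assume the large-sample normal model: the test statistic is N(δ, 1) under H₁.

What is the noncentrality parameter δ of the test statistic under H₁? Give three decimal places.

The noncentrality parameter scales effect size by the design's sample-size factor: δ = d·√(n/2) = 0.85 × √(52/2) = 4.3342

δ ≈ 4.334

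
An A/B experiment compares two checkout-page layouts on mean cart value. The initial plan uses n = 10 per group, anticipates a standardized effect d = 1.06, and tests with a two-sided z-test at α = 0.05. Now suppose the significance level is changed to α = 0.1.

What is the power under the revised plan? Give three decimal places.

δ = d·√(n/2) = 1.06 × √(10/2) = 2.3702 (unchanged). New critical value: z_{0.05} = 1.645.
Revised power = Φ(δ − 1.645) + Φ(−δ − 1.645) = Φ(0.725) + Φ(-4.015) = 0.7659 + 0.0000 = 0.7659.

Power ≈ 0.766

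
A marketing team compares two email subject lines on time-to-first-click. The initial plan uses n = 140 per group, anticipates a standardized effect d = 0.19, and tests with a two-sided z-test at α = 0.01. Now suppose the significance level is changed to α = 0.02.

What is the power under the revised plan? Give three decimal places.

δ = d·√(n/2) = 0.19 × √(140/2) = 1.5897 (unchanged). New critical value: z_{0.01} = 2.326.
Revised power = Φ(δ − 2.326) + Φ(−δ − 2.326) = Φ(-0.737) + Φ(-3.916) = 0.2307 + 0.0000 = 0.2307.

Power ≈ 0.231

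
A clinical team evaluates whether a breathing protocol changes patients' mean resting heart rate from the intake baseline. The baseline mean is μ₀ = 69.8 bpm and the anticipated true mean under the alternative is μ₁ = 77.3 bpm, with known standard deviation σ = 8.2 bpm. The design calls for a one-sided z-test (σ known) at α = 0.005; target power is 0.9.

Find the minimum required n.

n = 18

Standardized effect: d = |μ₁ − μ₀| / σ = |77.3 − 69.8| / 8.2 = 0.9146
For power 0.9 need Φ(δ − z_{0.005}) = 0.9, so δ = z_{0.005} + z_{0.10} = 2.576 + 1.282 = 3.857.
δ = d·√n ⇒ n = (δ/d)² = (3.857 / 0.9146)² = 17.79.
Round up to the next whole unit.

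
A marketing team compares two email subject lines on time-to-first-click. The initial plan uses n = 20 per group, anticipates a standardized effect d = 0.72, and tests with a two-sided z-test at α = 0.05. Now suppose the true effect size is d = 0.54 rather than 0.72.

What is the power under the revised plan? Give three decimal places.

With d = 0.54: δ = d·√(n/2) = 0.54 × √(20/2) = 1.7076. Critical value z_{0.025} = 1.960.
Revised power = Φ(δ − 1.960) + Φ(−δ − 1.960) = Φ(-0.252) + Φ(-3.668) = 0.4004 + 0.0001 = 0.4005.

Power ≈ 0.401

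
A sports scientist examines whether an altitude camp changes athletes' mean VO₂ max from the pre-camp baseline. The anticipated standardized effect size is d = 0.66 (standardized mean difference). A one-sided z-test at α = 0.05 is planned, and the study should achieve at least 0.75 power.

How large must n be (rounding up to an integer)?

Set Φ(δ − 1.645) = 0.75; then δ − 1.645 = Φ⁻¹(0.75) = 0.674, giving δ = 2.319.
δ = d·√n ⇒ n = (δ/d)² = (2.319 / 0.66)² = 12.35.
Round up to the next whole unit.

n = 13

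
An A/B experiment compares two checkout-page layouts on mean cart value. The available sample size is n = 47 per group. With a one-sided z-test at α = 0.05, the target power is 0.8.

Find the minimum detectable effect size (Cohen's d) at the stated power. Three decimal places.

Need Φ(δ − 1.645) = 0.8, so δ = 1.645 + 0.842 = 2.486.
δ = d·√(n/2) ⇒ d = δ/√(n/2) = 2.486/√(47/2) = 0.5129.

d ≈ 0.513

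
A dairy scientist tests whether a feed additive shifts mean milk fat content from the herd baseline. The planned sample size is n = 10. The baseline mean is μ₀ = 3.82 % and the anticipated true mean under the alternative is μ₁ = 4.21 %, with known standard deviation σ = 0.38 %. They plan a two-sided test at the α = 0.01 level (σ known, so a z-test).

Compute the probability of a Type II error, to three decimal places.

β ≈ 0.252

Standardized effect: d = |μ₁ − μ₀| / σ = |4.21 − 3.82| / 0.38 = 1.0263
Noncentrality parameter: δ = d·√n = 1.0263 × √10 = 3.2455
Critical value for a two-sided test at α = 0.01: z_{α/2} = 2.576.
Power = Φ(δ − 2.576) + Φ(−δ − 2.576) = Φ(0.670) + Φ(-5.821) = 0.7485 + 0.0000 = 0.7485.
Type II error: β = 1 − power = 1 − 0.7485 = 0.2515.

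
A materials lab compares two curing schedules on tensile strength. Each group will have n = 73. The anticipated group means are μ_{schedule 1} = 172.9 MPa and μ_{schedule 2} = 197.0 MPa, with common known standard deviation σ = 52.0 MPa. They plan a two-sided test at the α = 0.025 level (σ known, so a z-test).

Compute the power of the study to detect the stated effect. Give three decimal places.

Power ≈ 0.712

Standardized effect: d = |μ_{schedule 1} − μ_{schedule 2}| / σ = |172.9 − 197.0| / 52.0 = 0.4635
Noncentrality parameter: δ = d·√(n/2) = 0.4635 × √(73/2) = 2.8000
Critical value for a two-sided test at α = 0.025: z_{α/2} = 2.241.
Power = Φ(δ − 2.241) + Φ(−δ − 2.241) = Φ(0.559) + Φ(-5.041) = 0.7118 + 0.0000 = 0.7118.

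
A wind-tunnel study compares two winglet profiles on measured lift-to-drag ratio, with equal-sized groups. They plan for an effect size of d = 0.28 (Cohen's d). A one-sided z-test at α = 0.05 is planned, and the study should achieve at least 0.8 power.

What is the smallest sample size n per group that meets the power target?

n = 158 per group

Set Φ(δ − 1.645) = 0.8; then δ − 1.645 = Φ⁻¹(0.8) = 0.842, giving δ = 2.486.
δ = d·√(n/2) ⇒ n = 2(δ/d)² = 2 × (2.486 / 0.28)² = 157.72.
Rounding up, n = 158 per group.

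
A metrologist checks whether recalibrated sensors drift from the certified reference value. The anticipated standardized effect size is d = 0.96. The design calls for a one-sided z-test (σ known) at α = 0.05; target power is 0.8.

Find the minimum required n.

Set Φ(δ − 1.645) = 0.8; then δ − 1.645 = Φ⁻¹(0.8) = 0.842, giving δ = 2.486.
δ = d·√n ⇒ n = (δ/d)² = (2.486 / 0.96)² = 6.71.
Rounding up, n = 7.

n = 7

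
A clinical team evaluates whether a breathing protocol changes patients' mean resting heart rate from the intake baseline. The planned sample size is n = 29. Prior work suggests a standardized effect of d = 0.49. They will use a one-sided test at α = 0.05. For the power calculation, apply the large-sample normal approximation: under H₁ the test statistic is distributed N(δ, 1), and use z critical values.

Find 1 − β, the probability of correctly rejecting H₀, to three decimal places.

Power ≈ 0.840

Noncentrality parameter: δ = d·√n = 0.49 × √29 = 2.6387
Critical value for a one-sided test at α = 0.05: z_α = 1.645.
Power = Φ(δ − 1.645) = Φ(0.994) = 0.8399.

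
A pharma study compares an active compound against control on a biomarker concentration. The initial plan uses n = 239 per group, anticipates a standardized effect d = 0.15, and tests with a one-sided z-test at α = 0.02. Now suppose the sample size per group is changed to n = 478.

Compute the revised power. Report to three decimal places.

With n = 478 per group: δ = d·√(n/2) = 0.15 × √(478/2) = 2.3189. Critical value z_{0.02} = 2.054.
Revised power = Φ(δ − 2.054) = Φ(0.265) = 0.6046.

Power ≈ 0.605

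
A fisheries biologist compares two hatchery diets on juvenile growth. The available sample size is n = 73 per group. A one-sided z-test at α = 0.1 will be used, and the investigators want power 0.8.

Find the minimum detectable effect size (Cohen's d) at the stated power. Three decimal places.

d ≈ 0.351

Required noncentrality: δ = z_{0.1} + z_{0.20} = 1.282 + 0.842 = 2.123.
δ = d·√(n/2) ⇒ d = δ/√(n/2) = 2.123/√(73/2) = 0.3514.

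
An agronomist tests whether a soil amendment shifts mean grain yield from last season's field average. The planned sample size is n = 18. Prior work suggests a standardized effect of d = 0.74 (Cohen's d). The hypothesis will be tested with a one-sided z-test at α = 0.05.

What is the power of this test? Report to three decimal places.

Power ≈ 0.933

Noncentrality parameter: δ = d·√n = 0.74 × √18 = 3.1396
One-sided α = 0.05 → critical value z_{0.05} = 1.645.
Power = P(Z > 1.645 − δ) = Φ(1.495) = 0.9325.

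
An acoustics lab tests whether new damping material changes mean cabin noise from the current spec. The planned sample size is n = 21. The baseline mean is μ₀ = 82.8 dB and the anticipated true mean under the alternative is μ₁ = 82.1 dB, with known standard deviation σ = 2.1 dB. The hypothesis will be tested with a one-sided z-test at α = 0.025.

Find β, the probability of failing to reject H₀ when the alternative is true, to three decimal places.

β ≈ 0.667

Standardized effect: d = |μ₁ − μ₀| / σ = |82.1 − 82.8| / 2.1 = 0.3333
Noncentrality parameter: δ = d·√n = 0.3333 × √21 = 1.5275
Critical value for a one-sided test at α = 0.025: z_α = 1.960.
Power = P(Z > 1.960 − δ) = Φ(-0.432) = 0.3327.
Type II error: β = 1 − power = 1 − 0.3327 = 0.6673.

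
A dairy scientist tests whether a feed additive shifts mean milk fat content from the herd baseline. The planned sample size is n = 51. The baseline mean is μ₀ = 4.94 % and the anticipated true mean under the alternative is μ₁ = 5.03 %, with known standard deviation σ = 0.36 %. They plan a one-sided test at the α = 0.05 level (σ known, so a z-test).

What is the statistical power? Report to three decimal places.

Power ≈ 0.556

Standardized effect: d = |μ₁ − μ₀| / σ = |5.03 − 4.94| / 0.36 = 0.2500
Noncentrality parameter: δ = d·√n = 0.2500 × √51 = 1.7854
Critical value for a one-sided test at α = 0.05: z_α = 1.645.
Power = P(Z > 1.645 − δ) = Φ(0.141) = 0.5559.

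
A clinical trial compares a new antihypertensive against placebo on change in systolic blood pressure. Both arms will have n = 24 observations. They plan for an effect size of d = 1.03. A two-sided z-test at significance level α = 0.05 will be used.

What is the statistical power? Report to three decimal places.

Noncentrality parameter: δ = d·√(n/2) = 1.03 × √(24/2) = 3.5680
Critical value for a two-sided test at α = 0.05: z_{α/2} = 1.960.
Power = Φ(δ − 1.960) + Φ(−δ − 1.960) = Φ(1.608) + Φ(-5.528) = 0.9461 + 0.0000 = 0.9461.

Power ≈ 0.946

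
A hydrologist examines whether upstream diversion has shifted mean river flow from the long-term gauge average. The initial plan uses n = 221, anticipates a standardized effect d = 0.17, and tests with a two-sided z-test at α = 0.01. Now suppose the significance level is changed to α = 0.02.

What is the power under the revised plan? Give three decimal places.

δ = d·√n = 0.17 × √221 = 2.5272 (unchanged). New critical value: z_{0.01} = 2.326.
Revised power = Φ(δ − 2.326) + Φ(−δ − 2.326) = Φ(0.201) + Φ(-4.854) = 0.5796 + 0.0000 = 0.5796.

Power ≈ 0.580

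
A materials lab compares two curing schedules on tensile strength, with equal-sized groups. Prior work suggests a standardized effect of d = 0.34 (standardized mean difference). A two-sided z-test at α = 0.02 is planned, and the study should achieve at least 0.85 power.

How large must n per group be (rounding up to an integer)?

For power 0.85 need Φ(δ − z_{0.01}) = 0.85, so δ = z_{0.01} + z_{0.15} = 2.326 + 1.036 = 3.363.
(Ignoring the negligible lower-tail rejection probability gives the usual closed-form inversion.)
δ = d·√(n/2) ⇒ n = 2(δ/d)² = 2 × (3.363 / 0.34)² = 195.65.
Round up to the next whole unit.

n = 196 per group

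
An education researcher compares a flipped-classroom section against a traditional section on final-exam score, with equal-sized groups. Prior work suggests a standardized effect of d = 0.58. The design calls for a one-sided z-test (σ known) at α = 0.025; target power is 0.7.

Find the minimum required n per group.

Set Φ(δ − 1.960) = 0.7; then δ − 1.960 = Φ⁻¹(0.7) = 0.524, giving δ = 2.484.
δ = d·√(n/2) ⇒ n = 2(δ/d)² = 2 × (2.484 / 0.58)² = 36.69.
Rounding up, n = 37 per group.

n = 37 per group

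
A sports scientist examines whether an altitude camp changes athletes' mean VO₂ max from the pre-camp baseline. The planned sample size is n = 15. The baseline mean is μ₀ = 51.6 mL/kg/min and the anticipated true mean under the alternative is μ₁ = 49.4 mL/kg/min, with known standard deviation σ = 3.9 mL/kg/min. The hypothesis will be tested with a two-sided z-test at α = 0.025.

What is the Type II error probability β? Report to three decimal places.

Standardized effect: d = |μ₁ − μ₀| / σ = |49.4 − 51.6| / 3.9 = 0.5641
Noncentrality parameter: δ = d·√n = 0.5641 × √15 = 2.1848
Two-sided α = 0.025 → critical value z_{0.0125} = 2.241.
Power = Φ(δ − 2.241) + Φ(−δ − 2.241) = Φ(-0.057) + Φ(-4.426) = 0.4774 + 0.0000 = 0.4774.
Type II error: β = 1 − power = 1 − 0.4774 = 0.5226.

β ≈ 0.523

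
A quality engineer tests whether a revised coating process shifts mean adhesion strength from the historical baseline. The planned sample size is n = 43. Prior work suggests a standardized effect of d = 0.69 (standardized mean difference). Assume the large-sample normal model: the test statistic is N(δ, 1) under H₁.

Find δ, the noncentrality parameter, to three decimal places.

δ = d·√n = 0.69 × √43 = 4.5246

δ ≈ 4.525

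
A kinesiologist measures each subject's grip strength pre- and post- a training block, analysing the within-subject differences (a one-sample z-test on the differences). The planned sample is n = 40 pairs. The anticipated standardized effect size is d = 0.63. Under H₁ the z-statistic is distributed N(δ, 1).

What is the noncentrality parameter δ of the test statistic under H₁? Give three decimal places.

The noncentrality parameter scales effect size by the design's sample-size factor: δ = d·√n = 0.63 × √40 = 3.9845

δ ≈ 3.984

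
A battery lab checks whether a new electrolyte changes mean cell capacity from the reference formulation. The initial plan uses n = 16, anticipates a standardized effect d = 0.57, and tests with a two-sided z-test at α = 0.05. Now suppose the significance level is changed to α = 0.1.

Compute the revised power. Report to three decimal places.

Power ≈ 0.737

δ = d·√n = 0.57 × √16 = 2.2800 (unchanged). New critical value: z_{0.05} = 1.645.
Revised power = Φ(δ − 1.645) + Φ(−δ − 1.645) = Φ(0.635) + Φ(-3.925) = 0.7373 + 0.0000 = 0.7374.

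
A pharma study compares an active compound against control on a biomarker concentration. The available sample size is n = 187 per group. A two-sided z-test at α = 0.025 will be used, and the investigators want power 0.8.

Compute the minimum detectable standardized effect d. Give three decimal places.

d ≈ 0.319

Required noncentrality: δ = z_{0.0125} + z_{0.20} = 2.241 + 0.842 = 3.083.
(The second rejection-region term Φ(−δ − z_{α/2}) is negligible and dropped.)
δ = d·√(n/2) ⇒ d = δ/√(n/2) = 3.083/√(187/2) = 0.3188.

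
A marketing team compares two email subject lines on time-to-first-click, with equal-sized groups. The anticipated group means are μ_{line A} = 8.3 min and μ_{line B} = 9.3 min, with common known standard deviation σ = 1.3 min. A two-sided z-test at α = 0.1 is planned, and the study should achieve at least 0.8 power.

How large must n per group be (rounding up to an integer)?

Standardized effect: d = |μ_{line A} − μ_{line B}| / σ = |8.3 − 9.3| / 1.3 = 0.7692
Set Φ(δ − 1.645) = 0.8; then δ − 1.645 = Φ⁻¹(0.8) = 0.842, giving δ = 2.486.
(For δ > 0 the lower-tail rejection region contributes negligibly to power, so the one-term inversion is standard.)
δ = d·√(n/2) ⇒ n = 2(δ/d)² = 2 × (2.486 / 0.7692)² = 20.90.
Rounding up, n = 21 per group.

n = 21 per group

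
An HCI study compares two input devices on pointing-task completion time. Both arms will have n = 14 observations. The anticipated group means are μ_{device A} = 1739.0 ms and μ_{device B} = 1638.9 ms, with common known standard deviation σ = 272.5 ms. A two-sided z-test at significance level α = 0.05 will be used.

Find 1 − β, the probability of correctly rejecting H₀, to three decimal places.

Standardized effect: d = |μ_{device A} − μ_{device B}| / σ = |1739.0 − 1638.9| / 272.5 = 0.3673
Noncentrality parameter: λ = d·√(n/2) = 0.3673 × √(14/2) = 0.9719
Two-sided α = 0.05 → critical value z_{0.025} = 1.960.
Power = Φ(λ − 1.960) + Φ(−λ − 1.960) = Φ(-0.988) + Φ(-2.932) = 0.1616 + 0.0017 = 0.1632.

Power ≈ 0.163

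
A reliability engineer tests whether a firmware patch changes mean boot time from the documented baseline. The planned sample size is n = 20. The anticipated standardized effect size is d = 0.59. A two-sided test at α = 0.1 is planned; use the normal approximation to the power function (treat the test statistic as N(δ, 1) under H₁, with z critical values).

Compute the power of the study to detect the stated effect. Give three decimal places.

Power ≈ 0.840

Noncentrality parameter: δ = d·√n = 0.59 × √20 = 2.6386
Two-sided α = 0.1 → critical value z_{0.05} = 1.645.
Power = Φ(δ − 1.645) + Φ(−δ − 1.645) = Φ(0.994) + Φ(-4.283) = 0.8398 + 0.0000 = 0.8398.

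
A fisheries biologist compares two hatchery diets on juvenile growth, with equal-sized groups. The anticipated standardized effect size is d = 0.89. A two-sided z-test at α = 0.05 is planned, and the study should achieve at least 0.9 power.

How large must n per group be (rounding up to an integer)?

n = 27 per group

Set Φ(δ − 1.960) = 0.9; then δ − 1.960 = Φ⁻¹(0.9) = 1.282, giving δ = 3.242.
(For δ > 0 the lower-tail rejection region contributes negligibly to power, so the one-term inversion is standard.)
δ = d·√(n/2) ⇒ n = 2(δ/d)² = 2 × (3.242 / 0.89)² = 26.53.
Rounding up, n = 27 per group.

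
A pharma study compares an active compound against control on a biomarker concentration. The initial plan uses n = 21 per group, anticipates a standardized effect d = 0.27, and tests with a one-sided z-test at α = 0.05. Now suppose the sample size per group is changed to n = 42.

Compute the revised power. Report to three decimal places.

Power ≈ 0.342

With n = 42 per group: δ = d·√(n/2) = 0.27 × √(42/2) = 1.2373. Critical value z_{0.05} = 1.645.
Revised power = Φ(δ − 1.645) = Φ(-0.408) = 0.3418.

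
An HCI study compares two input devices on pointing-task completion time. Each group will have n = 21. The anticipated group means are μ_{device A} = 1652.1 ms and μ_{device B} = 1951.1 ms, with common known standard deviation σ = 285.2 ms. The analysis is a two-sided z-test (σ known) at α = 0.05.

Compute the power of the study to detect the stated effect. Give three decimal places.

Standardized effect: d = |μ_{device A} − μ_{device B}| / σ = |1652.1 − 1951.1| / 285.2 = 1.0484
Noncentrality parameter: δ = d·√(n/2) = 1.0484 × √(21/2) = 3.3972
Critical value for a two-sided test at α = 0.05: z_{α/2} = 1.960.
Power = Φ(δ − 1.960) + Φ(−δ − 1.960) = Φ(1.437) + Φ(-5.357) = 0.9247 + 0.0000 = 0.9247.

Power ≈ 0.925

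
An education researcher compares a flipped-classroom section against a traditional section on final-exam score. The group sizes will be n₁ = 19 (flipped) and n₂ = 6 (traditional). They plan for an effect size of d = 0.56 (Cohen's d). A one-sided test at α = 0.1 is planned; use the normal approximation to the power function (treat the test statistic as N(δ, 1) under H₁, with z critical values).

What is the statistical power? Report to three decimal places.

Power ≈ 0.466

Noncentrality parameter: δ = d / √(1/n₁ + 1/n₂) = 0.56 / √(1/19 + 1/6) = 1.1958
Critical value for a one-sided test at α = 0.1: z_α = 1.282.
Power = P(Z > 1.282 − δ) = Φ(-0.086) = 0.4658.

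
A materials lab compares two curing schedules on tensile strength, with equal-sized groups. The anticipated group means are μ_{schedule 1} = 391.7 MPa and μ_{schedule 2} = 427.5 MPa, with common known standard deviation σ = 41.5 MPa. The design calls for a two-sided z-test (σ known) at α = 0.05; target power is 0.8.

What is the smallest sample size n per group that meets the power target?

n = 22 per group

Standardized effect: d = |μ_{schedule 1} − μ_{schedule 2}| / σ = |391.7 − 427.5| / 41.5 = 0.8627
For power 0.8 need Φ(δ − z_{0.025}) = 0.8, so δ = z_{0.025} + z_{0.20} = 1.960 + 0.842 = 2.802.
(For δ > 0 the lower-tail rejection region contributes negligibly to power, so the one-term inversion is standard.)
δ = d·√(n/2) ⇒ n = 2(δ/d)² = 2 × (2.802 / 0.8627)² = 21.09.
Rounding up, n = 22 per group.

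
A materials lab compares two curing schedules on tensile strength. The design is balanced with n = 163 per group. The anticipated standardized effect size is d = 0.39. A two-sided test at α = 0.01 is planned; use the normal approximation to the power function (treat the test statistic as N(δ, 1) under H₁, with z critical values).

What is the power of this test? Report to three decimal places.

Noncentrality parameter: δ = d·√(n/2) = 0.39 × √(163/2) = 3.5208
Critical value for a two-sided test at α = 0.01: z_{α/2} = 2.576.
Power = Φ(δ − 2.576) + Φ(−δ − 2.576) = Φ(0.945) + Φ(-6.097) = 0.8277 + 0.0000 = 0.8277.

Power ≈ 0.828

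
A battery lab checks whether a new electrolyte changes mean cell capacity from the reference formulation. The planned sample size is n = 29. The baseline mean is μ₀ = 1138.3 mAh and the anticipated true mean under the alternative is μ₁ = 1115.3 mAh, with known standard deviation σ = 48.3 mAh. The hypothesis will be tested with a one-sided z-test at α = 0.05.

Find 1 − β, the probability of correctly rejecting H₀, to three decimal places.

Standardized effect: d = |μ₁ − μ₀| / σ = |1115.3 − 1138.3| / 48.3 = 0.4762
Noncentrality parameter: δ = d·√n = 0.4762 × √29 = 2.5644
Critical value for a one-sided test at α = 0.05: z_α = 1.645.
Power = Φ(δ − 1.645) = Φ(0.920) = 0.8211.

Power ≈ 0.821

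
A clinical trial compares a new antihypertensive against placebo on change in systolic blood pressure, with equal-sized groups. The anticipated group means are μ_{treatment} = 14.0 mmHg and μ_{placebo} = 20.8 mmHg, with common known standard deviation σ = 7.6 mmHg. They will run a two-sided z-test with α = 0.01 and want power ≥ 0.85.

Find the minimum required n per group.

n = 33 per group

Standardized effect: d = |μ_{treatment} − μ_{placebo}| / σ = |14.0 − 20.8| / 7.6 = 0.8947
Set Φ(δ − 2.576) = 0.85; then δ − 2.576 = Φ⁻¹(0.85) = 1.036, giving δ = 3.612.
(The Φ(−δ − z_{α/2}) term is vanishingly small for δ > 0 and is dropped in the standard sample-size formula.)
δ = d·√(n/2) ⇒ n = 2(δ/d)² = 2 × (3.612 / 0.8947)² = 32.60.
Round up to the next whole unit.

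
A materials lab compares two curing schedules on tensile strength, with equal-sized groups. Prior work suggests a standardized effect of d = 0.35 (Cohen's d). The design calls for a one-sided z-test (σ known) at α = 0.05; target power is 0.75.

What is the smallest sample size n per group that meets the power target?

n = 88 per group

Set Φ(δ − 1.645) = 0.75; then δ − 1.645 = Φ⁻¹(0.75) = 0.674, giving δ = 2.319.
δ = d·√(n/2) ⇒ n = 2(δ/d)² = 2 × (2.319 / 0.35)² = 87.83.
Round up to the next whole unit.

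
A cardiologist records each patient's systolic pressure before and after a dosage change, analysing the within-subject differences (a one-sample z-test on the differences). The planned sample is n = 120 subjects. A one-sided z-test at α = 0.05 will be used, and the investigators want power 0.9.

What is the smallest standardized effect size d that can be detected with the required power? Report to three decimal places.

Required noncentrality: δ = z_{0.05} + z_{0.10} = 1.645 + 1.282 = 2.926.
δ = d·√n ⇒ d = δ/√n = 2.926/√120 = 0.2671.

d ≈ 0.267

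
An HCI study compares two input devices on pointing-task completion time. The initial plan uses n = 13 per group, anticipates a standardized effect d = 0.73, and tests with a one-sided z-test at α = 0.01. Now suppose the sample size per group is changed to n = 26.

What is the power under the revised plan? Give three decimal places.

Power ≈ 0.620

With n = 26 per group: δ = d·√(n/2) = 0.73 × √(26/2) = 2.6321. Critical value z_{0.01} = 2.326.
Revised power = P(Z > 2.326 − δ) = Φ(0.306) = 0.6201.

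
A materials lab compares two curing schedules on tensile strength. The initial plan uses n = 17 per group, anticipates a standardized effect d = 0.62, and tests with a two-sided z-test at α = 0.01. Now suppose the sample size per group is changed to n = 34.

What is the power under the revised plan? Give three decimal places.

With n = 34 per group: δ = d·√(n/2) = 0.62 × √(34/2) = 2.5563. Critical value z_{0.005} = 2.576.
Revised power = Φ(δ − 2.576) + Φ(−δ − 2.576) = Φ(-0.020) + Φ(-5.132) = 0.4922 + 0.0000 = 0.4922.

Power ≈ 0.492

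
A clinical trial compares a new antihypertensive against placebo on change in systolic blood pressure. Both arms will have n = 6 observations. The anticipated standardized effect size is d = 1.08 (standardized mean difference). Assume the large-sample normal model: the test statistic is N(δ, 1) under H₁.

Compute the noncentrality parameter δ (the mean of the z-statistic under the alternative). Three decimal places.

The noncentrality parameter scales effect size by the design's sample-size factor: δ = d·√(n/2) = 1.08 × √(6/2) = 1.8706

δ ≈ 1.871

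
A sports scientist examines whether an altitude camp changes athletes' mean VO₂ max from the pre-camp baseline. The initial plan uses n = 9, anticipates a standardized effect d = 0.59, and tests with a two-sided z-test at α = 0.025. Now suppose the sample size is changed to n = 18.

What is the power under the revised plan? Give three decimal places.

With n = 18: δ = d·√n = 0.59 × √18 = 2.5032. Critical value z_{0.0125} = 2.241.
Revised power = Φ(δ − 2.241) + Φ(−δ − 2.241) = Φ(0.262) + Φ(-4.745) = 0.6032 + 0.0000 = 0.6032.

Power ≈ 0.603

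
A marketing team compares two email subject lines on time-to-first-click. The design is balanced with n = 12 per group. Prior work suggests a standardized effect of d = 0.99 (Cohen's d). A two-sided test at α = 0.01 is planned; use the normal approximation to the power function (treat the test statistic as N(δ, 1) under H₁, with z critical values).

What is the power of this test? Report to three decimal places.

Noncentrality parameter: δ = d·√(n/2) = 0.99 × √(12/2) = 2.4250
Critical value for a two-sided test at α = 0.01: z_{α/2} = 2.576.
Power = Φ(δ − 2.576) + Φ(−δ − 2.576) = Φ(-0.151) + Φ(-5.001) = 0.4401 + 0.0000 = 0.4401.

Power ≈ 0.440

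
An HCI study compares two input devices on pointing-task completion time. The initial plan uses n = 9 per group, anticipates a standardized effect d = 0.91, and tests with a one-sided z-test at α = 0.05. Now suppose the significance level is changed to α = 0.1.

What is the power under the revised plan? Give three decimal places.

δ = d·√(n/2) = 0.91 × √(9/2) = 1.9304 (unchanged). New critical value: z_{0.1} = 1.282.
Revised power = P(Z > 1.282 − δ) = Φ(0.649) = 0.7418.

Power ≈ 0.742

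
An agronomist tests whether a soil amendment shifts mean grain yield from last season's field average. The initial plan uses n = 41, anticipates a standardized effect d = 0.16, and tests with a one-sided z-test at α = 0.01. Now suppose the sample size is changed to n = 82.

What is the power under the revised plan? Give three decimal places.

With n = 82: δ = d·√n = 0.16 × √82 = 1.4489. Critical value z_{0.01} = 2.326.
Revised power = P(Z > 2.326 − δ) = Φ(-0.877) = 0.1901.

Power ≈ 0.190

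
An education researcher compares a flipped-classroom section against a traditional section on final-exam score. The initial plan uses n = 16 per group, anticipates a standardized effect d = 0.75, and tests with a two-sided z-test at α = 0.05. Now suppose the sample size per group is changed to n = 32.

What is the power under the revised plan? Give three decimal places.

With n = 32 per group: δ = d·√(n/2) = 0.75 × √(32/2) = 3.0000. Critical value z_{0.025} = 1.960.
Revised power = Φ(δ − 1.960) + Φ(−δ − 1.960) = Φ(1.040) + Φ(-4.960) = 0.8508 + 0.0000 = 0.8508.

Power ≈ 0.851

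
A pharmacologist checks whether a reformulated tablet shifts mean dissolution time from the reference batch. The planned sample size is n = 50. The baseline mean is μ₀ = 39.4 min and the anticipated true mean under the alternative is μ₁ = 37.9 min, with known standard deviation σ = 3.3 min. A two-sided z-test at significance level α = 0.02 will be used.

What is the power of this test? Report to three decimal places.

Standardized effect: d = |μ₁ − μ₀| / σ = |37.9 − 39.4| / 3.3 = 0.4545
Noncentrality parameter: δ = d·√n = 0.4545 × √50 = 3.2141
Two-sided α = 0.02 → critical value z_{0.01} = 2.326.
Power = Φ(δ − 2.326) + Φ(−δ − 2.326) = Φ(0.888) + Φ(-5.540) = 0.8127 + 0.0000 = 0.8127.

Power ≈ 0.813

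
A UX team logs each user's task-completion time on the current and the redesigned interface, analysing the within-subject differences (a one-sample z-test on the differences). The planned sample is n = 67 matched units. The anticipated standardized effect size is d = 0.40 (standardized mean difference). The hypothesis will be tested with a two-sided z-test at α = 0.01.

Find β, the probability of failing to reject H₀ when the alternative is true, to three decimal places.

Noncentrality parameter: δ = d·√n = 0.40 × √67 = 3.2741
Two-sided α = 0.01 → critical value z_{0.005} = 2.576.
Power = Φ(δ − 2.576) + Φ(−δ − 2.576) = Φ(0.698) + Φ(-5.850) = 0.7575 + 0.0000 = 0.7575.
Type II error: β = 1 − power = 1 − 0.7575 = 0.2425.

β ≈ 0.242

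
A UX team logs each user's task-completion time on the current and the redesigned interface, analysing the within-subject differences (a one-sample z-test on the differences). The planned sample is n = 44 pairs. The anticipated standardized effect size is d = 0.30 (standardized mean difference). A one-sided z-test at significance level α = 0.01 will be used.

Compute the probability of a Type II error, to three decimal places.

Noncentrality parameter: δ = d·√n = 0.30 × √44 = 1.9900
Critical value for a one-sided test at α = 0.01: z_α = 2.326.
Power = Φ(δ − 2.326) = Φ(-0.336) = 0.3683.
Type II error: β = 1 − power = 1 − 0.3683 = 0.6317.

β ≈ 0.632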